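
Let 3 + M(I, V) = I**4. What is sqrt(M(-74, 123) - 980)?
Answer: sqrt(29985593) ≈ 5475.9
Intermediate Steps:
M(I, V) = -3 + I**4
sqrt(M(-74, 123) - 980) = sqrt((-3 + (-74)**4) - 980) = sqrt((-3 + 29986576) - 980) = sqrt(29986573 - 980) = sqrt(29985593)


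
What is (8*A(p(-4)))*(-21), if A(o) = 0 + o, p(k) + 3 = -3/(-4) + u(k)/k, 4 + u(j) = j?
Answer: 42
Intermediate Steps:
u(j) = -4 + j
p(k) = -9/4 + (-4 + k)/k (p(k) = -3 + (-3/(-4) + (-4 + k)/k) = -3 + (-3*(-¼) + (-4 + k)/k) = -3 + (¾ + (-4 + k)/k) = -9/4 + (-4 + k)/k)
A(o) = o
(8*A(p(-4)))*(-21) = (8*(-5/4 - 4/(-4)))*(-21) = (8*(-5/4 - 4*(-¼)))*(-21) = (8*(-5/4 + 1))*(-21) = (8*(-¼))*(-21) = -2*(-21) = 42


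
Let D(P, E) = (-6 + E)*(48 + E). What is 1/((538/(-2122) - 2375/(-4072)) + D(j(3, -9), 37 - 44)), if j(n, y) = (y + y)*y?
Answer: -4320392/2301344429 ≈ -0.0018773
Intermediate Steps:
j(n, y) = 2*y**2 (j(n, y) = (2*y)*y = 2*y**2)
1/((538/(-2122) - 2375/(-4072)) + D(j(3, -9), 37 - 44)) = 1/((538/(-2122) - 2375/(-4072)) + (-288 + (37 - 44)**2 + 42*(37 - 44))) = 1/((538*(-1/2122) - 2375*(-1/4072)) + (-288 + (-7)**2 + 42*(-7))) = 1/((-269/1061 + 2375/4072) + (-288 + 49 - 294)) = 1/(1424507/4320392 - 533) = 1/(-2301344429/4320392) = -4320392/2301344429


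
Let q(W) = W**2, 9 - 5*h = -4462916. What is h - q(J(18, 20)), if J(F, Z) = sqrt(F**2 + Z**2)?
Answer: 891861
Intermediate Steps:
h = 892585 (h = 9/5 - 1/5*(-4462916) = 9/5 + 4462916/5 = 892585)
h - q(J(18, 20)) = 892585 - (sqrt(18**2 + 20**2))**2 = 892585 - (sqrt(324 + 400))**2 = 892585 - (sqrt(724))**2 = 892585 - (2*sqrt(181))**2 = 892585 - 1*724 = 892585 - 724 = 891861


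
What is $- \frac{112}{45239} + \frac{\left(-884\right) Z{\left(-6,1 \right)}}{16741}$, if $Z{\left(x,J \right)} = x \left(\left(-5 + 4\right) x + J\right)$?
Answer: $\frac{1677758600}{757346099} \approx 2.2153$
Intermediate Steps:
$Z{\left(x,J \right)} = x \left(J - x\right)$ ($Z{\left(x,J \right)} = x \left(- x + J\right) = x \left(J - x\right)$)
$- \frac{112}{45239} + \frac{\left(-884\right) Z{\left(-6,1 \right)}}{16741} = - \frac{112}{45239} + \frac{\left(-884\right) \left(- 6 \left(1 - -6\right)\right)}{16741} = \left(-112\right) \frac{1}{45239} + - 884 \left(- 6 \left(1 + 6\right)\right) \frac{1}{16741} = - \frac{112}{45239} + - 884 \left(\left(-6\right) 7\right) \frac{1}{16741} = - \frac{112}{45239} + \left(-884\right) \left(-42\right) \frac{1}{16741} = - \frac{112}{45239} + 37128 \cdot \frac{1}{16741} = - \frac{112}{45239} + \frac{37128}{16741} = \frac{1677758600}{757346099}$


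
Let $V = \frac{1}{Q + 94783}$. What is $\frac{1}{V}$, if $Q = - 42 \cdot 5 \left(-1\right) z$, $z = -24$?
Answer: $89743$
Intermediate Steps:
$Q = -5040$ ($Q = - 42 \cdot 5 \left(-1\right) \left(-24\right) = \left(-42\right) \left(-5\right) \left(-24\right) = 210 \left(-24\right) = -5040$)
$V = \frac{1}{89743}$ ($V = \frac{1}{-5040 + 94783} = \frac{1}{89743} \approx 1.1143 \cdot 10^{-5}$)
$\frac{1}{V} = \frac{1}{\frac{1}{89743}} = 89743$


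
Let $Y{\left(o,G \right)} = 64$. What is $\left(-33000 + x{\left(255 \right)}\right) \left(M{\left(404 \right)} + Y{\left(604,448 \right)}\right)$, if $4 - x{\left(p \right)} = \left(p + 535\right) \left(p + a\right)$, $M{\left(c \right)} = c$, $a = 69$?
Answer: $-135231408$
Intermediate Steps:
$x{\left(p \right)} = 4 - \left(69 + p\right) \left(535 + p\right)$ ($x{\left(p \right)} = 4 - \left(p + 535\right) \left(p + 69\right) = 4 - \left(535 + p\right) \left(69 + p\right) = 4 - \left(69 + p\right) \left(535 + p\right)$)
$\left(-33000 + x{\left(255 \right)}\right) \left(M{\left(404 \right)} + Y{\left(604,448 \right)}\right) = \left(-33000 - 255956\right) \left(404 + 64\right) = \left(-33000 - 255956\right) 468 = \left(-288956\right) 468 = -135231408$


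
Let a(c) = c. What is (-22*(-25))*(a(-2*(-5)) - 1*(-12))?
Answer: 12100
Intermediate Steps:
(-22*(-25))*(a(-2*(-5)) - 1*(-12)) = (-22*(-25))*(-2*(-5) - 1*(-12)) = 550*(10 + 12) = 550*22 = 12100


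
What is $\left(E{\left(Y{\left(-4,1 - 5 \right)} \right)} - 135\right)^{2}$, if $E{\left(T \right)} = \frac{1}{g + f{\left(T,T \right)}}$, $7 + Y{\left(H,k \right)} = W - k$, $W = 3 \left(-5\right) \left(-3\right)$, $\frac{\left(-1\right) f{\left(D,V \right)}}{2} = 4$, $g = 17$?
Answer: $\frac{1473796}{81} \approx 18195.0$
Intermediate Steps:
$f{\left(D,V \right)} = -8$ ($f{\left(D,V \right)} = \left(-2\right) 4 = -8$)
$W = 45$ ($W = \left(-15\right) \left(-3\right) = 45$)
$Y{\left(H,k \right)} = 38 - k$ ($Y{\left(H,k \right)} = -7 - \left(-45 + k\right) = 38 - k$)
$E{\left(T \right)} = \frac{1}{9}$ ($E{\left(T \right)} = \frac{1}{17 - 8} = \frac{1}{9}$)
$\left(E{\left(Y{\left(-4,1 - 5 \right)} \right)} - 135\right)^{2} = \left(\frac{1}{9} - 135\right)^{2} = \left(- \frac{1214}{9}\right)^{2} = \frac{1473796}{81}$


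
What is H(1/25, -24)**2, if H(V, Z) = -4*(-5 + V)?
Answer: 246016/625 ≈ 393.63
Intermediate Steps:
H(V, Z) = 20 - 4*V
H(1/25, -24)**2 = (20 - 4/25)**2 = (496/25)**2 = 246016/625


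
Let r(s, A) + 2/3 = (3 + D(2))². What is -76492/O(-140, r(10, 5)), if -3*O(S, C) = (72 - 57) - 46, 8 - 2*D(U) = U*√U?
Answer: -229476/31 ≈ -7402.5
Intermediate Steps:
D(U) = 4 - U^(3/2)/2 (D(U) = 4 - U*√U/2 = 4 - U^(3/2)/2)
r(s, A) = -⅔ + (7 - √2)² (r(s, A) = -⅔ + (3 + (4 - √2))² = -⅔ + (7 - √2)²)
O(S, C) = 31/3 (O(S, C) = -((72 - 57) - 46)/3 = -(15 - 46)/3 = -⅓*(-31) = 31/3)
-76492/O(-140, r(10, 5)) = -76492/31/3 = -76492*3/31 = -229476/31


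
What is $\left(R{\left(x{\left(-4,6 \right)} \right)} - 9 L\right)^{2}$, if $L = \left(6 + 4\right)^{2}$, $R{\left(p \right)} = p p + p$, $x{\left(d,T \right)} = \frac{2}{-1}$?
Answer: $806404$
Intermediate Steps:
$x{\left(d,T \right)} = -2$ ($x{\left(d,T \right)} = 2 \left(-1\right) = -2$)
$R{\left(p \right)} = p + p^{2}$ ($R{\left(p \right)} = p^{2} + p = p + p^{2}$)
$L = 100$ ($L = 10^{2} = 100$)
$\left(R{\left(x{\left(-4,6 \right)} \right)} - 9 L\right)^{2} = \left(- 2 \left(1 - 2\right) - 900\right)^{2} = \left(\left(-2\right) \left(-1\right) - 900\right)^{2} = \left(2 - 900\right)^{2} = \left(-898\right)^{2} = 806404$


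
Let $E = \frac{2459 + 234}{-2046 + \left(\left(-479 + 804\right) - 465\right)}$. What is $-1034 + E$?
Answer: $- \frac{2263017}{2186} \approx -1035.2$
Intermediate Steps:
$E = - \frac{2693}{2186}$ ($E = \frac{2693}{-2046 + \left(325 - 465\right)} = \frac{2693}{-2046 - 140} = \frac{2693}{-2186} = 2693 \left(- \frac{1}{2186}\right) = - \frac{2693}{2186} \approx -1.2319$)
$-1034 + E = -1034 - \frac{2693}{2186} = - \frac{2263017}{2186}$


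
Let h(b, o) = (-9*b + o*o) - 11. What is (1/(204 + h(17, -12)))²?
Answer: 1/33856 ≈ 2.9537e-5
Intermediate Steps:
h(b, o) = -11 + o² - 9*b (h(b, o) = (-9*b + o²) - 11 = (o² - 9*b) - 11 = -11 + o² - 9*b)
(1/(204 + h(17, -12)))² = (1/(204 + (-11 + (-12)² - 9*17)))² = (1/(204 + (-11 + 144 - 153)))² = (1/(204 - 20))² = (1/184)² = 1/33856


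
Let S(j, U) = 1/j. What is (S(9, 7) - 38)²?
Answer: 116281/81 ≈ 1435.6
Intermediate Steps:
S(j, U) = 1/j
(S(9, 7) - 38)² = (1/9 - 38)² = (⅑ - 38)² = (-341/9)² = 116281/81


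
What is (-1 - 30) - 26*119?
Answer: -3125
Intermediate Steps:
(-1 - 30) - 26*119 = -31 - 3094 = -3125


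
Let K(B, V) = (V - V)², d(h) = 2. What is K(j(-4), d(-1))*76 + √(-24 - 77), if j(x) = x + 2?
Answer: I*√101 ≈ 10.05*I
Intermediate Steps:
j(x) = 2 + x
K(B, V) = 0 (K(B, V) = 0² = 0)
K(j(-4), d(-1))*76 + √(-24 - 77) = 0*76 + √(-24 - 77) = 0 + √(-101) = 0 + I*√101 = I*√101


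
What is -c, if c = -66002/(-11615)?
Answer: -66002/11615 ≈ -5.6825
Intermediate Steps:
c = 66002/11615 (c = -66002*(-1/11615) = 66002/11615 ≈ 5.6825)
-c = -1*66002/11615 = -66002/11615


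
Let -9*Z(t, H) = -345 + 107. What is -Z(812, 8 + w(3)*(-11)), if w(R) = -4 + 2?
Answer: -238/9 ≈ -26.444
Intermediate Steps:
w(R) = -2
Z(t, H) = 238/9 (Z(t, H) = -(-345 + 107)/9 = -1/9*(-238) = 238/9)
-Z(812, 8 + w(3)*(-11)) = -1*238/9 = -238/9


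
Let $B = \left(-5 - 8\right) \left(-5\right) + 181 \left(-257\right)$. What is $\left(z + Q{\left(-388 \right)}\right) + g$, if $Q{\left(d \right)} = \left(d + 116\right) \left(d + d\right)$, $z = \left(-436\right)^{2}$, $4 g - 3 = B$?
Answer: $\frac{1558223}{4} \approx 3.8956 \cdot 10^{5}$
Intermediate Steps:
$B = -46452$ ($B = \left(-13\right) \left(-5\right) - 46517 = 65 - 46517 = -46452$)
$g = - \frac{46449}{4}$ ($g = \frac{3}{4} + \frac{1}{4} \left(-46452\right) = \frac{3}{4} - 11613 = - \frac{46449}{4} \approx -11612.0$)
$z = 190096$
$Q{\left(d \right)} = 2 d \left(116 + d\right)$ ($Q{\left(d \right)} = \left(116 + d\right) 2 d = 2 d \left(116 + d\right)$)
$\left(z + Q{\left(-388 \right)}\right) + g = \left(190096 + 2 \left(-388\right) \left(116 - 388\right)\right) - \frac{46449}{4} = \left(190096 + 2 \left(-388\right) \left(-272\right)\right) - \frac{46449}{4} = \left(190096 + 211072\right) - \frac{46449}{4} = 401168 - \frac{46449}{4} = \frac{1558223}{4}$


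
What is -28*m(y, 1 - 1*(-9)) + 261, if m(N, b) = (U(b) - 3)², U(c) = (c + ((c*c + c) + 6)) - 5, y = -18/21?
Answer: -389611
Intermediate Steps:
y = -6/7 (y = -18*1/21 = -6/7 ≈ -0.85714)
U(c) = 1 + c² + 2*c (U(c) = (c + ((c² + c) + 6)) - 5 = (c + ((c + c²) + 6)) - 5 = (c + (6 + c + c²)) - 5 = (6 + c² + 2*c) - 5 = 1 + c² + 2*c)
m(N, b) = (-2 + b² + 2*b)² (m(N, b) = ((1 + b² + 2*b) - 3)² = (-2 + b² + 2*b)²)
-28*m(y, 1 - 1*(-9)) + 261 = -28*(-2 + (1 - 1*(-9))² + 2*(1 - 1*(-9)))² + 261 = -28*(-2 + (1 + 9)² + 2*(1 + 9))² + 261 = -28*(-2 + 10² + 2*10)² + 261 = -28*(-2 + 100 + 20)² + 261 = -28*118² + 261 = -28*13924 + 261 = -389872 + 261 = -389611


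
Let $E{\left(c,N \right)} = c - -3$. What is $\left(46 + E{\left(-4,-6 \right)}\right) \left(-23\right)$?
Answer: $-1035$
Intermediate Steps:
$E{\left(c,N \right)} = 3 + c$ ($E{\left(c,N \right)} = c + 3 = 3 + c$)
$\left(46 + E{\left(-4,-6 \right)}\right) \left(-23\right) = \left(46 + \left(3 - 4\right)\right) \left(-23\right) = \left(46 - 1\right) \left(-23\right) = 45 \left(-23\right) = -1035$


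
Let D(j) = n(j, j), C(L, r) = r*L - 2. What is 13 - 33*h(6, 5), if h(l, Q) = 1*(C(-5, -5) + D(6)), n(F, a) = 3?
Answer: -845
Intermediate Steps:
C(L, r) = -2 + L*r (C(L, r) = L*r - 2 = -2 + L*r)
D(j) = 3
h(l, Q) = 26 (h(l, Q) = 1*((-2 - 5*(-5)) + 3) = 1*((-2 + 25) + 3) = 1*(23 + 3) = 1*26 = 26)
13 - 33*h(6, 5) = 13 - 33*26 = 13 - 858 = -845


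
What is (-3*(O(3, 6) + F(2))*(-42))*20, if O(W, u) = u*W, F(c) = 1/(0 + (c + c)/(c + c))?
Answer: 47880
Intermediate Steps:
F(c) = 1 (F(c) = 1/(0 + (2*c)/((2*c))) = 1/(0 + (2*c)*(1/(2*c))) = 1/(0 + 1) = 1/1 = 1)
O(W, u) = W*u
(-3*(O(3, 6) + F(2))*(-42))*20 = (-3*(3*6 + 1)*(-42))*20 = (-3*(18 + 1)*(-42))*20 = (-3*19*(-42))*20 = -57*(-42)*20 = 2394*20 = 47880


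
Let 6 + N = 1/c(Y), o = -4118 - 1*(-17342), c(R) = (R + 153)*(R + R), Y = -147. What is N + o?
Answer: 23316551/1764 ≈ 13218.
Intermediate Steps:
c(R) = 2*R*(153 + R) (c(R) = (153 + R)*(2*R) = 2*R*(153 + R))
o = 13224 (o = -4118 + 17342 = 13224)
N = -10585/1764 (N = -6 + 1/(2*(-147)*(153 - 147)) = -6 + 1/(2*(-147)*6) = -6 + 1/(-1764) = -6 - 1/1764 = -10585/1764 ≈ -6.0006)
N + o = -10585/1764 + 13224 = 23316551/1764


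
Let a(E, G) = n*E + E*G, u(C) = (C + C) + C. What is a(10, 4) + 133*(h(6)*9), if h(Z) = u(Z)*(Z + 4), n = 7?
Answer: 215570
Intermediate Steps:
u(C) = 3*C (u(C) = 2*C + C = 3*C)
h(Z) = 3*Z*(4 + Z) (h(Z) = (3*Z)*(Z + 4) = (3*Z)*(4 + Z) = 3*Z*(4 + Z))
a(E, G) = 7*E + E*G
a(10, 4) + 133*(h(6)*9) = 10*(7 + 4) + 133*((3*6*(4 + 6))*9) = 10*11 + 133*((3*6*10)*9) = 110 + 133*(180*9) = 110 + 133*1620 = 110 + 215460 = 215570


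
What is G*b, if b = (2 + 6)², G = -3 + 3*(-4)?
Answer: -960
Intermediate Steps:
G = -15 (G = -3 - 12 = -15)
b = 64 (b = 8² = 64)
G*b = -15*64 = -960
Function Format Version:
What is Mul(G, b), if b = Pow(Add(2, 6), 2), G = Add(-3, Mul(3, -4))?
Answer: -960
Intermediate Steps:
G = -15 (G = Add(-3, -12) = -15)
b = 64 (b = Pow(8, 2) = 64)
Mul(G, b) = Mul(-15, 64) = -960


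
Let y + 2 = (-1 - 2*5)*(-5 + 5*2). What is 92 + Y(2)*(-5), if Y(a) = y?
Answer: 377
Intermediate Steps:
y = -57 (y = -2 + (-1 - 2*5)*(-5 + 5*2) = -2 + (-1 - 10)*(-5 + 10) = -2 - 11*5 = -2 - 55 = -57)
Y(a) = -57
92 + Y(2)*(-5) = 92 - 57*(-5) = 92 + 285 = 377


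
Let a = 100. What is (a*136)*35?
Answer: 476000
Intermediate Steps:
(a*136)*35 = (100*136)*35 = 13600*35 = 476000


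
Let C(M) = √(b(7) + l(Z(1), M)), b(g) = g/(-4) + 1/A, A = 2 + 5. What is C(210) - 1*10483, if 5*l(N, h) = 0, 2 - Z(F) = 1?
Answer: -10483 + 3*I*√35/14 ≈ -10483.0 + 1.2677*I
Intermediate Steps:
A = 7
b(g) = ⅐ - g/4 (b(g) = g/(-4) + 1/7 = g*(-¼) + 1*(⅐) = -g/4 + ⅐ = ⅐ - g/4)
Z(F) = 1 (Z(F) = 2 - 1*1 = 2 - 1 = 1)
l(N, h) = 0 (l(N, h) = (⅕)*0 = 0)
C(M) = 3*I*√35/14 (C(M) = √((⅐ - ¼*7) + 0) = √((⅐ - 7/4) + 0) = √(-45/28 + 0) = √(-45/28) = 3*I*√35/14)
C(210) - 1*10483 = 3*I*√35/14 - 1*10483 = 3*I*√35/14 - 10483 = -10483 + 3*I*√35/14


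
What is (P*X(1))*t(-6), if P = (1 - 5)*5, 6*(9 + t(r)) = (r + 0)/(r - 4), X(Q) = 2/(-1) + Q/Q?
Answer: -178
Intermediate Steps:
X(Q) = -1 (X(Q) = 2*(-1) + 1 = -2 + 1 = -1)
t(r) = -9 + r/(6*(-4 + r)) (t(r) = -9 + ((r + 0)/(r - 4))/6 = -9 + (r/(-4 + r))/6 = -9 + r/(6*(-4 + r)))
P = -20 (P = -4*5 = -20)
(P*X(1))*t(-6) = (-20*(-1))*((216 - 53*(-6))/(6*(-4 - 6))) = 20*((⅙)*(216 + 318)/(-10)) = 20*((⅙)*(-⅒)*534) = 20*(-89/10) = -178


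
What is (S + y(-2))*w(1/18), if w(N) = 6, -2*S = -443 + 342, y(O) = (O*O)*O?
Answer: 255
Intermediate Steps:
y(O) = O³ (y(O) = O²*O = O³)
S = 101/2 (S = -(-443 + 342)/2 = -½*(-101) = 101/2 ≈ 50.500)
(S + y(-2))*w(1/18) = (101/2 + (-2)³)*6 = (101/2 - 8)*6 = (85/2)*6 = 255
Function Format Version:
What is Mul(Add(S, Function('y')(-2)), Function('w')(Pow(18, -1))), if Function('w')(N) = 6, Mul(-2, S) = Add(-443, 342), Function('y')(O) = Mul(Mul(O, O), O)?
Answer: 255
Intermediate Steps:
Function('y')(O) = Pow(O, 3) (Function('y')(O) = Mul(Pow(O, 2), O) = Pow(O, 3))
S = Rational(101, 2) (S = Mul(Rational(-1, 2), Add(-443, 342)) = Mul(Rational(-1, 2), -101) = Rational(101, 2) ≈ 50.500)
Mul(Add(S, Function('y')(-2)), Function('w')(Pow(18, -1))) = Mul(Add(Rational(101, 2), Pow(-2, 3)), 6) = Mul(Add(Rational(101, 2), -8), 6) = Mul(Rational(85, 2), 6) = 255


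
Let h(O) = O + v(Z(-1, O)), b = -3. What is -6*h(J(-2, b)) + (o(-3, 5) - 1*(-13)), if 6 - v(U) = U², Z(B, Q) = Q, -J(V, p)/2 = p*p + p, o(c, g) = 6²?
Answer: 949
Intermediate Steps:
o(c, g) = 36
J(V, p) = -2*p - 2*p² (J(V, p) = -2*(p*p + p) = -2*(p² + p) = -2*(p + p²) = -2*p - 2*p²)
v(U) = 6 - U²
h(O) = 6 + O - O² (h(O) = O + (6 - O²) = 6 + O - O²)
-6*h(J(-2, b)) + (o(-3, 5) - 1*(-13)) = -6*(6 - 2*(-3)*(1 - 3) - (-2*(-3)*(1 - 3))²) + (36 - 1*(-13)) = -6*(6 - 2*(-3)*(-2) - (-2*(-3)*(-2))²) + (36 + 13) = -6*(6 - 12 - 1*(-12)²) + 49 = -6*(6 - 12 - 1*144) + 49 = -6*(6 - 12 - 144) + 49 = -6*(-150) + 49 = 900 + 49 = 949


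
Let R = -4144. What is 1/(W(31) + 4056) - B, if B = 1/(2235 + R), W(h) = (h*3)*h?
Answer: 8848/13246551 ≈ 0.00066795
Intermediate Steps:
W(h) = 3*h² (W(h) = (3*h)*h = 3*h²)
B = -1/1909 (B = 1/(2235 - 4144) = 1/(-1909) = -1/1909 ≈ -0.00052383)
1/(W(31) + 4056) - B = 1/(3*31² + 4056) - 1*(-1/1909) = 1/(3*961 + 4056) + 1/1909 = 1/(2883 + 4056) + 1/1909 = 1/6939 + 1/1909 = 8848/13246551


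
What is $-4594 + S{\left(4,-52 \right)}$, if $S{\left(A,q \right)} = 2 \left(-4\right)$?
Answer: $-4602$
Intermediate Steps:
$S{\left(A,q \right)} = -8$
$-4594 + S{\left(4,-52 \right)} = -4594 - 8 = -4602$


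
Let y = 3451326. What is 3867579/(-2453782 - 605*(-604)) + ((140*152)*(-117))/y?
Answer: -3091299355479/1201269678002 ≈ -2.5734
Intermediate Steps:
3867579/(-2453782 - 605*(-604)) + ((140*152)*(-117))/y = 3867579/(-2453782 - 605*(-604)) + ((140*152)*(-117))/3451326 = 3867579/(-2453782 - 1*(-365420)) + (21280*(-117))*(1/3451326) = 3867579/(-2453782 + 365420) - 2489760*1/3451326 = 3867579/(-2088362) - 414960/575221 = 3867579*(-1/2088362) - 414960/575221 = -3867579/2088362 - 414960/575221 = -3091299355479/1201269678002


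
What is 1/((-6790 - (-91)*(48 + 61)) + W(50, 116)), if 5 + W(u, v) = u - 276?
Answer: 1/2898 ≈ 0.00034507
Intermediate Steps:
W(u, v) = -281 + u (W(u, v) = -5 + (u - 276) = -5 + (-276 + u) = -281 + u)
1/((-6790 - (-91)*(48 + 61)) + W(50, 116)) = 1/((-6790 - (-91)*(48 + 61)) + (-281 + 50)) = 1/((-6790 - (-91)*109) - 231) = 1/((-6790 - 1*(-9919)) - 231) = 1/((-6790 + 9919) - 231) = 1/(3129 - 231) = 1/2898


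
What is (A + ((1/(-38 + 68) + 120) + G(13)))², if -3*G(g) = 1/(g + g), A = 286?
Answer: 6268522276/38025 ≈ 1.6485e+5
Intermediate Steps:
G(g) = -1/(6*g) (G(g) = -1/(3*(g + g)) = -1/(2*g)/3 = -1/(6*g))
(A + ((1/(-38 + 68) + 120) + G(13)))² = (286 + ((1/(-38 + 68) + 120) - ⅙/13))² = (286 + ((1/30 + 120) - ⅙*1/13))² = (286 + ((1/30 + 120) - 1/78))² = (286 + (3601/30 - 1/78))² = (286 + 23404/195)² = (79174/195)² = 6268522276/38025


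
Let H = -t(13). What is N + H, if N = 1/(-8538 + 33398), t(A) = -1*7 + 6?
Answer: 24861/24860 ≈ 1.0000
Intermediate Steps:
t(A) = -1 (t(A) = -7 + 6 = -1)
N = 1/24860 ≈ 4.0225e-5
H = 1 (H = -1*(-1) = 1)
N + H = 1/24860 + 1 = 24861/24860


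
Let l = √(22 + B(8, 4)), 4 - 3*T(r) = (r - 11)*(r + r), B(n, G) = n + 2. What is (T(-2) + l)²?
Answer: 288 - 128*√2 ≈ 106.98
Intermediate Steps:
B(n, G) = 2 + n
T(r) = 4/3 - 2*r*(-11 + r)/3 (T(r) = 4/3 - (r - 11)*(r + r)/3 = 4/3 - (-11 + r)*2*r/3 = 4/3 - 2*r*(-11 + r)/3)
l = 4*√2 (l = √(22 + (2 + 8)) = √(22 + 10) = √32 = 4*√2 ≈ 5.6569)
(T(-2) + l)² = ((4/3 - ⅔*(-2)² + (22/3)*(-2)) + 4*√2)² = ((4/3 - ⅔*4 - 44/3) + 4*√2)² = ((4/3 - 8/3 - 44/3) + 4*√2)² = (-16 + 4*√2)²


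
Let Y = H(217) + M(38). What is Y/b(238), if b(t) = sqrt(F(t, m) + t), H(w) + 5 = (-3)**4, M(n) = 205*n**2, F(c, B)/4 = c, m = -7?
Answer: 148048*sqrt(1190)/595 ≈ 8583.4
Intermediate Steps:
F(c, B) = 4*c
H(w) = 76 (H(w) = -5 + (-3)**4 = -5 + 81 = 76)
b(t) = sqrt(5)*sqrt(t) (b(t) = sqrt(4*t + t) = sqrt(5*t) = sqrt(5)*sqrt(t))
Y = 296096 (Y = 76 + 205*38**2 = 76 + 205*1444 = 76 + 296020 = 296096)
Y/b(238) = 296096/((sqrt(5)*sqrt(238))) = 296096/(sqrt(1190)) = 296096*(sqrt(1190)/1190) = 148048*sqrt(1190)/595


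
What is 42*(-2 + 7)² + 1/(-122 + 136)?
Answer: 14701/14 ≈ 1050.1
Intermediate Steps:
42*(-2 + 7)² + 1/(-122 + 136) = 42*5² + 1/14 = 42*25 + 1/14 = 1050 + 1/14 = 14701/14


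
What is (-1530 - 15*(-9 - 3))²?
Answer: 1822500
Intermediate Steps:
(-1530 - 15*(-9 - 3))² = (-1530 - 15*(-12))² = (-1530 + 180)² = (-1350)² = 1822500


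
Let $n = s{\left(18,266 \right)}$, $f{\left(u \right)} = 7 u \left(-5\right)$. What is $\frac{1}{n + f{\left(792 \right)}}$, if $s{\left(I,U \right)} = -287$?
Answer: $- \frac{1}{28007} \approx -3.5705 \cdot 10^{-5}$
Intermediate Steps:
$f{\left(u \right)} = - 35 u$
$n = -287$
$\frac{1}{n + f{\left(792 \right)}} = \frac{1}{-287 - 27720} = \frac{1}{-28007} = - \frac{1}{28007}$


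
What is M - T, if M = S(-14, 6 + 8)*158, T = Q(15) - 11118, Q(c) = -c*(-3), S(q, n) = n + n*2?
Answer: 17709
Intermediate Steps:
S(q, n) = 3*n (S(q, n) = n + 2*n = 3*n)
Q(c) = 3*c
T = -11073 (T = 3*15 - 11118 = 45 - 11118 = -11073)
M = 6636 (M = (3*(6 + 8))*158 = (3*14)*158 = 42*158 = 6636)
M - T = 6636 - 1*(-11073) = 6636 + 11073 = 17709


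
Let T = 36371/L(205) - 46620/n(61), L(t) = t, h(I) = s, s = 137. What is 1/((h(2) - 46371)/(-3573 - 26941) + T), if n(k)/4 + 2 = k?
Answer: -184533415/3433740087 ≈ -0.053741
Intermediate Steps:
h(I) = 137
n(k) = -8 + 4*k
T = -243386/12095 (T = 36371/205 - 46620/(-8 + 4*61) = 36371*(1/205) - 46620/(-8 + 244) = 36371/205 - 46620/236 = 36371/205 - 46620*1/236 = 36371/205 - 11655/59 = -243386/12095 ≈ -20.123)
1/((h(2) - 46371)/(-3573 - 26941) + T) = 1/((137 - 46371)/(-3573 - 26941) - 243386/12095) = 1/(-46234/(-30514) - 243386/12095) = 1/(-46234*(-1/30514) - 243386/12095) = 1/(23117/15257 - 243386/12095) = 1/(-3433740087/184533415) = -184533415/3433740087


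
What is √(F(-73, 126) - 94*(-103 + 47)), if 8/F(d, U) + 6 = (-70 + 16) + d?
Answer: 2*√23278458/133 ≈ 72.553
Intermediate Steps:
F(d, U) = 8/(-60 + d) (F(d, U) = 8/(-6 + ((-70 + 16) + d)) = 8/(-6 + (-54 + d)) = 8/(-60 + d))
√(F(-73, 126) - 94*(-103 + 47)) = √(8/(-60 - 73) - 94*(-103 + 47)) = √(8/(-133) - 94*(-56)) = √(8*(-1/133) + 5264) = √(-8/133 + 5264) = √(700104/133) = 2*√23278458/133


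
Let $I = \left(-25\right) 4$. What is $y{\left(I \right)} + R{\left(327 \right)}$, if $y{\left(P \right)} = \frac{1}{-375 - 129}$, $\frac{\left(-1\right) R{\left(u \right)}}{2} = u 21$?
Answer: $- \frac{6921937}{504} \approx -13734.0$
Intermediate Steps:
$I = -100$
$R{\left(u \right)} = - 42 u$ ($R{\left(u \right)} = - 2 u 21 = - 2 \cdot 21 u = - 42 u$)
$y{\left(P \right)} = - \frac{1}{504}$ ($y{\left(P \right)} = \frac{1}{-504} = - \frac{1}{504}$)
$y{\left(I \right)} + R{\left(327 \right)} = - \frac{1}{504} - 13734 = - \frac{6921937}{504}$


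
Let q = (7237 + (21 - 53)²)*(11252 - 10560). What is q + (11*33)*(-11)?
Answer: 5712619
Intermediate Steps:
q = 5716612 (q = (7237 + (-32)²)*692 = (7237 + 1024)*692 = 8261*692 = 5716612)
q + (11*33)*(-11) = 5716612 + (11*33)*(-11) = 5716612 + 363*(-11) = 5716612 - 3993 = 5712619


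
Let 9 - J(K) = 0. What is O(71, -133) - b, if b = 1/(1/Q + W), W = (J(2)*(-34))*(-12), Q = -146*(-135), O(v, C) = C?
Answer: -9625910803/72375121 ≈ -133.00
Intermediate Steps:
J(K) = 9 (J(K) = 9 - 1*0 = 9 + 0 = 9)
Q = 19710
W = 3672 (W = (9*(-34))*(-12) = -306*(-12) = 3672)
b = 19710/72375121 (b = 1/(1/19710 + 3672) = 1/(72375121/19710) = 19710/72375121 ≈ 0.00027233)
O(71, -133) - b = -133 - 1*19710/72375121 = -133 - 19710/72375121 = -9625910803/72375121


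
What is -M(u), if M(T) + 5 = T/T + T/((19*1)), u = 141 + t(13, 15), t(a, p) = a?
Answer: -78/19 ≈ -4.1053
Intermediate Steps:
u = 154 (u = 141 + 13 = 154)
M(T) = -4 + T/19 (M(T) = -5 + (T/T + T/((19*1))) = -5 + (1 + T/19) = -4 + T/19)
-M(u) = -(-4 + (1/19)*154) = -(-4 + 154/19) = -1*78/19 = -78/19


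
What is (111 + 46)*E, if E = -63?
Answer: -9891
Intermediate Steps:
(111 + 46)*E = (111 + 46)*(-63) = 157*(-63) = -9891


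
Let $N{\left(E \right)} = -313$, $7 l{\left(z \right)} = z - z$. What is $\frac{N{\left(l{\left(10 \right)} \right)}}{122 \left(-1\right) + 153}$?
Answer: $- \frac{313}{31} \approx -10.097$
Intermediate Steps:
$l{\left(z \right)} = 0$ ($l{\left(z \right)} = \frac{z - z}{7} = \frac{1}{7} \cdot 0 = 0$)
$\frac{N{\left(l{\left(10 \right)} \right)}}{122 \left(-1\right) + 153} = - \frac{313}{122 \left(-1\right) + 153} = - \frac{313}{-122 + 153} = - \frac{313}{31}$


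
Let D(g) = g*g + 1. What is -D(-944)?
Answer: -891137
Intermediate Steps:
D(g) = 1 + g**2 (D(g) = g**2 + 1 = 1 + g**2)
-D(-944) = -(1 + (-944)**2) = -(1 + 891136) = -1*891137 = -891137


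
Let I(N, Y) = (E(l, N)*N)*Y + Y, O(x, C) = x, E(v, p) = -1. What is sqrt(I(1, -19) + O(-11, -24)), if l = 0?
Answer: I*sqrt(11) ≈ 3.3166*I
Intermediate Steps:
I(N, Y) = Y - N*Y (I(N, Y) = (-N)*Y + Y = -N*Y + Y = Y - N*Y)
sqrt(I(1, -19) + O(-11, -24)) = sqrt(-19*(1 - 1*1) - 11) = sqrt(-19*(1 - 1) - 11) = sqrt(-19*0 - 11) = sqrt(0 - 11) = sqrt(-11) = I*sqrt(11)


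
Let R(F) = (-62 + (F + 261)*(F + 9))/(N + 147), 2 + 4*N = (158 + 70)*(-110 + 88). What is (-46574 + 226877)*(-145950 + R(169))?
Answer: -58315797038418/2215 ≈ -2.6328e+10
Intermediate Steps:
N = -2509/2 (N = -½ + ((158 + 70)*(-110 + 88))/4 = -½ + (228*(-22))/4 = -½ + (¼)*(-5016) = -½ - 1254 = -2509/2 ≈ -1254.5)
R(F) = 124/2215 - 2*(9 + F)*(261 + F)/2215 (R(F) = (-62 + (F + 261)*(F + 9))/(-2509/2 + 147) = (-62 + (261 + F)*(9 + F))/(-2215/2) = (-62 + (9 + F)*(261 + F))*(-2/2215) = 124/2215 - 2*(9 + F)*(261 + F)/2215)
(-46574 + 226877)*(-145950 + R(169)) = (-46574 + 226877)*(-145950 + (-4574/2215 - 108/443*169 - 2/2215*169²)) = 180303*(-145950 + (-4574/2215 - 18252/443 - 2/2215*28561)) = 180303*(-145950 + (-4574/2215 - 18252/443 - 57122/2215)) = 180303*(-145950 - 152956/2215) = 180303*(-323432206/2215) = -58315797038418/2215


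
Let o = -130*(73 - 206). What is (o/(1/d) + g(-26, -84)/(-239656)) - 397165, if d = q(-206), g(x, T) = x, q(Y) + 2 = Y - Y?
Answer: -51735139847/119828 ≈ -4.3175e+5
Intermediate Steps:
q(Y) = -2 (q(Y) = -2 + (Y - Y) = -2 + 0 = -2)
d = -2
o = 17290 (o = -130*(-133) = 17290)
(o/(1/d) + g(-26, -84)/(-239656)) - 397165 = (17290/(1/(-2)) - 26/(-239656)) - 397165 = (17290/(-½) - 26*(-1/239656)) - 397165 = (17290*(-2) + 13/119828) - 397165 = (-34580 + 13/119828) - 397165 = -4143652227/119828 - 397165 = -51735139847/119828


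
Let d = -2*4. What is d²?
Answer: 64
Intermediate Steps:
d = -8
d² = (-8)² = 64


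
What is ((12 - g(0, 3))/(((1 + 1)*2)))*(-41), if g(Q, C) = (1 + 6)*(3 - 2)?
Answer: -205/4 ≈ -51.250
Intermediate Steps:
g(Q, C) = 7 (g(Q, C) = 7*1 = 7)
((12 - g(0, 3))/(((1 + 1)*2)))*(-41) = ((12 - 1*7)/(((1 + 1)*2)))*(-41) = ((12 - 7)/((2*2)))*(-41) = (5/4)*(-41) = -205/4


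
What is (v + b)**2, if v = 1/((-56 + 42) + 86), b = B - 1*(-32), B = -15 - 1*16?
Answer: 5329/5184 ≈ 1.0280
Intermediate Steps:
B = -31 (B = -15 - 16 = -31)
b = 1 (b = -31 - 1*(-32) = -31 + 32 = 1)
v = 1/72 (v = 1/(-14 + 86) = 1/72 ≈ 0.013889)
(v + b)**2 = (1/72 + 1)**2 = (73/72)**2 = 5329/5184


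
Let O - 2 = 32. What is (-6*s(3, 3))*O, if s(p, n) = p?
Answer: -612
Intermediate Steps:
O = 34 (O = 2 + 32 = 34)
(-6*s(3, 3))*O = -6*3*34 = -18*34 = -612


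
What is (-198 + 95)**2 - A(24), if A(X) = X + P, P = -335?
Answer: 10920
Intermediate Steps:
A(X) = -335 + X (A(X) = X - 335 = -335 + X)
(-198 + 95)**2 - A(24) = (-198 + 95)**2 - (-335 + 24) = (-103)**2 - 1*(-311) = 10609 + 311 = 10920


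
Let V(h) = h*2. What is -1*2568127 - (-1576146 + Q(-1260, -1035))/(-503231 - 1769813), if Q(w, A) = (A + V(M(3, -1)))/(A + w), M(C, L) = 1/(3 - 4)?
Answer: -788058078039029/306860940 ≈ -2.5681e+6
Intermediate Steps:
M(C, L) = -1 (M(C, L) = 1/(-1) = -1)
V(h) = 2*h
Q(w, A) = (-2 + A)/(A + w) (Q(w, A) = (A + 2*(-1))/(A + w) = (A - 2)/(A + w) = (-2 + A)/(A + w))
-1*2568127 - (-1576146 + Q(-1260, -1035))/(-503231 - 1769813) = -1*2568127 - (-1576146 + (-2 - 1035)/(-1035 - 1260))/(-503231 - 1769813) = -2568127 - (-1576146 - 1037/(-2295))/(-2273044) = -2568127 - (-1576146 - 1/2295*(-1037))*(-1)/2273044 = -2568127 - (-1576146 + 61/135)*(-1)/2273044 = -2568127 - (-212779649)*(-1)/(135*2273044) = -2568127 - 1*212779649/306860940 = -2568127 - 212779649/306860940 = -788058078039029/306860940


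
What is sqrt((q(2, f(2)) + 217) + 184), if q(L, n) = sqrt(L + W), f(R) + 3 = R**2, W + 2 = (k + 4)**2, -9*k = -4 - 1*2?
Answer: sqrt(3651)/3 ≈ 20.141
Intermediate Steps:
k = 2/3 (k = -(-4 - 1*2)/9 = -(-4 - 2)/9 = -1/9*(-6) = 2/3 ≈ 0.66667)
W = 178/9 (W = -2 + (2/3 + 4)**2 = -2 + (14/3)**2 = -2 + 196/9 = 178/9 ≈ 19.778)
f(R) = -3 + R**2
q(L, n) = sqrt(178/9 + L) (q(L, n) = sqrt(L + 178/9) = sqrt(178/9 + L))
sqrt((q(2, f(2)) + 217) + 184) = sqrt((sqrt(178 + 9*2)/3 + 217) + 184) = sqrt((sqrt(178 + 18)/3 + 217) + 184) = sqrt((sqrt(196)/3 + 217) + 184) = sqrt(((1/3)*14 + 217) + 184) = sqrt((14/3 + 217) + 184) = sqrt(665/3 + 184) = sqrt(1217/3) = sqrt(3651)/3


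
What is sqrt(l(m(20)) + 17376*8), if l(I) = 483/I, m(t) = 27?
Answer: sqrt(1251233)/3 ≈ 372.86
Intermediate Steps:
sqrt(l(m(20)) + 17376*8) = sqrt(483/27 + 17376*8) = sqrt(483*(1/27) + 139008) = sqrt(161/9 + 139008) = sqrt(1251233/9) = sqrt(1251233)/3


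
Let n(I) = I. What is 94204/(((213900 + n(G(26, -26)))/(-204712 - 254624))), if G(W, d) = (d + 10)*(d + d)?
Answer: -10817822136/53683 ≈ -2.0151e+5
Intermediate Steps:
G(W, d) = 2*d*(10 + d) (G(W, d) = (10 + d)*(2*d) = 2*d*(10 + d))
94204/(((213900 + n(G(26, -26)))/(-204712 - 254624))) = 94204/(((213900 + 2*(-26)*(10 - 26))/(-204712 - 254624))) = 94204/(((213900 + 2*(-26)*(-16))/(-459336))) = 94204/(((213900 + 832)*(-1/459336))) = 94204/((214732*(-1/459336))) = 94204/(-53683/114834) = 94204*(-114834/53683) = -10817822136/53683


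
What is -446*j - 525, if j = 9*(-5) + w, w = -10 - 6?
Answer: 26681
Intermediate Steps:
w = -16
j = -61 (j = 9*(-5) - 16 = -45 - 16 = -61)
-446*j - 525 = -446*(-61) - 525 = 27206 - 525 = 26681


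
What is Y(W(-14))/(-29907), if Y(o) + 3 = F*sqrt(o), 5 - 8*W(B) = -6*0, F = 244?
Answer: 1/9969 - 61*sqrt(10)/29907 ≈ -0.0063496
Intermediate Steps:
W(B) = 5/8 (W(B) = 5/8 - (-3)*0/4 = 5/8 - 1/8*0 = 5/8 + 0 = 5/8)
Y(o) = -3 + 244*sqrt(o)
Y(W(-14))/(-29907) = (-3 + 244*sqrt(5/8))/(-29907) = (-3 + 244*(sqrt(10)/4))*(-1/29907) = (-3 + 61*sqrt(10))*(-1/29907) = 1/9969 - 61*sqrt(10)/29907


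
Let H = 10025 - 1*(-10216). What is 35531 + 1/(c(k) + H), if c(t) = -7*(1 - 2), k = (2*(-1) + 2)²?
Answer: 719431689/20248 ≈ 35531.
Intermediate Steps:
k = 0 (k = (-2 + 2)² = 0² = 0)
c(t) = 7 (c(t) = -7*(-1) = 7)
H = 20241 (H = 10025 + 10216 = 20241)
35531 + 1/(c(k) + H) = 35531 + 1/(7 + 20241) = 35531 + 1/20248 = 719431689/20248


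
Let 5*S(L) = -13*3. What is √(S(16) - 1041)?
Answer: 2*I*√6555/5 ≈ 32.385*I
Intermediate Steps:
S(L) = -39/5 (S(L) = (-13*3)/5 = (⅕)*(-39) = -39/5)
√(S(16) - 1041) = √(-39/5 - 1041) = √(-5244/5) = 2*I*√6555/5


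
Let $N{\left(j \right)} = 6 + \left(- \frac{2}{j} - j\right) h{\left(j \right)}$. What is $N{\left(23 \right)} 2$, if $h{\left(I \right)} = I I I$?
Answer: $-561786$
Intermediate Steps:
$h{\left(I \right)} = I^{3}$ ($h{\left(I \right)} = I^{2} I = I^{3}$)
$N{\left(j \right)} = 6 + j^{3} \left(- j - \frac{2}{j}\right)$ ($N{\left(j \right)} = 6 + \left(- \frac{2}{j} - j\right) j^{3} = 6 + \left(- j - \frac{2}{j}\right) j^{3} = 6 + j^{3} \left(- j - \frac{2}{j}\right)$)
$N{\left(23 \right)} 2 = \left(6 - 23^{4} - 2 \cdot 23^{2}\right) 2 = \left(6 - 279841 - 1058\right) 2 = \left(-280893\right) 2 = -561786$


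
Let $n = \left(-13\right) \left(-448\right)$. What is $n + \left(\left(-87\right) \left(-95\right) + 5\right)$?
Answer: $14094$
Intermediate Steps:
$n = 5824$
$n + \left(\left(-87\right) \left(-95\right) + 5\right) = 5824 + \left(\left(-87\right) \left(-95\right) + 5\right) = 5824 + \left(8265 + 5\right) = 5824 + 8270 = 14094$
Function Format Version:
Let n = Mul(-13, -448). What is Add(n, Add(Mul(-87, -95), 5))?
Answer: 14094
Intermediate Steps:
n = 5824
Add(n, Add(Mul(-87, -95), 5)) = Add(5824, Add(Mul(-87, -95), 5)) = Add(5824, Add(8265, 5)) = Add(5824, 8270) = 14094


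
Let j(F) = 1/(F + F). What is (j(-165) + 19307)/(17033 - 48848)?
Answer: -910187/1499850 ≈ -0.60685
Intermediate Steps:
j(F) = 1/(2*F)
(j(-165) + 19307)/(17033 - 48848) = ((1/2)/(-165) + 19307)/(17033 - 48848) = ((1/2)*(-1/165) + 19307)/(-31815) = (-1/330 + 19307)*(-1/31815) = (6371309/330)*(-1/31815) = -910187/1499850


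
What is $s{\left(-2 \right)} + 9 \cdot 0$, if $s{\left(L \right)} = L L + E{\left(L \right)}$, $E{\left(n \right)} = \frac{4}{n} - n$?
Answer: $4$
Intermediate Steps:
$E{\left(n \right)} = - n + \frac{4}{n}$
$s{\left(L \right)} = L^{2} - L + \frac{4}{L}$ ($s{\left(L \right)} = L L - \left(L - \frac{4}{L}\right) = L^{2} - \left(L - \frac{4}{L}\right) = L^{2} - L + \frac{4}{L}$)
$s{\left(-2 \right)} + 9 \cdot 0 = \left(\left(-2\right)^{2} - -2 + \frac{4}{-2}\right) + 9 \cdot 0 = \left(4 + 2 + 4 \left(- \frac{1}{2}\right)\right) + 0 = \left(4 + 2 - 2\right) + 0 = 4 + 0 = 4$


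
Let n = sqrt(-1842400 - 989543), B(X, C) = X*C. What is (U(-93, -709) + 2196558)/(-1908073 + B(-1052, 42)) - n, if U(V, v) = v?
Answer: -2195849/1952257 - I*sqrt(2831943) ≈ -1.1248 - 1682.8*I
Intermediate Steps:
B(X, C) = C*X
n = I*sqrt(2831943) (n = sqrt(-2831943) = I*sqrt(2831943) ≈ 1682.8*I)
(U(-93, -709) + 2196558)/(-1908073 + B(-1052, 42)) - n = (-709 + 2196558)/(-1908073 + 42*(-1052)) - I*sqrt(2831943) = 2195849/(-1908073 - 44184) - I*sqrt(2831943) = 2195849/(-1952257) - I*sqrt(2831943) = 2195849*(-1/1952257) - I*sqrt(2831943) = -2195849/1952257 - I*sqrt(2831943)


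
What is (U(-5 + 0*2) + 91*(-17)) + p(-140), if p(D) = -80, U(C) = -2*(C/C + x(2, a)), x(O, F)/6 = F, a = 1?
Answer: -1641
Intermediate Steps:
x(O, F) = 6*F
U(C) = -14 (U(C) = -2*(C/C + 6*1) = -2*(1 + 6) = -2*7 = -14)
(U(-5 + 0*2) + 91*(-17)) + p(-140) = (-14 + 91*(-17)) - 80 = (-14 - 1547) - 80 = -1561 - 80 = -1641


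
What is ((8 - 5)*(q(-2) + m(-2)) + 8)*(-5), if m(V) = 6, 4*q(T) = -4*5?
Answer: -55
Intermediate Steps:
q(T) = -5 (q(T) = (-4*5)/4 = (¼)*(-20) = -5)
((8 - 5)*(q(-2) + m(-2)) + 8)*(-5) = ((8 - 5)*(-5 + 6) + 8)*(-5) = (3*1 + 8)*(-5) = (3 + 8)*(-5) = 11*(-5) = -55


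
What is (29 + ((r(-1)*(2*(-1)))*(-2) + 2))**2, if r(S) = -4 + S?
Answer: 121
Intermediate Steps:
(29 + ((r(-1)*(2*(-1)))*(-2) + 2))**2 = (29 + (((-4 - 1)*(2*(-1)))*(-2) + 2))**2 = (29 + (-5*(-2)*(-2) + 2))**2 = (29 + (10*(-2) + 2))**2 = (29 + (-20 + 2))**2 = (29 - 18)**2 = 11**2 = 121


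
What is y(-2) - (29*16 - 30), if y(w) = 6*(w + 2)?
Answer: -434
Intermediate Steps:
y(w) = 12 + 6*w (y(w) = 6*(2 + w) = 12 + 6*w)
y(-2) - (29*16 - 30) = (12 + 6*(-2)) - (29*16 - 30) = (12 - 12) - (464 - 30) = 0 - 1*434 = 0 - 434 = -434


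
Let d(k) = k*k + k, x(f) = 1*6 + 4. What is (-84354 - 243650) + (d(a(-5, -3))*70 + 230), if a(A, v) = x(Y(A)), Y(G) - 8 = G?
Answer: -320074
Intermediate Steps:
Y(G) = 8 + G
x(f) = 10 (x(f) = 6 + 4 = 10)
a(A, v) = 10
d(k) = k + k² (d(k) = k² + k = k + k²)
(-84354 - 243650) + (d(a(-5, -3))*70 + 230) = (-84354 - 243650) + ((10*(1 + 10))*70 + 230) = -328004 + ((10*11)*70 + 230) = -328004 + (110*70 + 230) = -328004 + (7700 + 230) = -328004 + 7930 = -320074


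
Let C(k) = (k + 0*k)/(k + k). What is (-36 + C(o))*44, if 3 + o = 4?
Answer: -1562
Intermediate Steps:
o = 1 (o = -3 + 4 = 1)
C(k) = 1/2 (C(k) = (k + 0)/((2*k)) = k*(1/(2*k)) = 1/2)
(-36 + C(o))*44 = (-36 + 1/2)*44 = -71/2*44 = -1562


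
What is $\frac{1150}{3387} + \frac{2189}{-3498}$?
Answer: $- \frac{34257}{119674} \approx -0.28625$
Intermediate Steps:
$\frac{1150}{3387} + \frac{2189}{-3498} = 1150 \cdot \frac{1}{3387} + 2189 \left(- \frac{1}{3498}\right) = \frac{1150}{3387} - \frac{199}{318} = - \frac{34257}{119674}$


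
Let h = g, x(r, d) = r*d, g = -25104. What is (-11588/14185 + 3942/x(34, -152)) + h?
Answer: -920220922187/36654040 ≈ -25106.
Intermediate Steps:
x(r, d) = d*r
h = -25104
(-11588/14185 + 3942/x(34, -152)) + h = (-11588/14185 + 3942/((-152*34))) - 25104 = (-11588*1/14185 + 3942/(-5168)) - 25104 = (-11588/14185 + 3942*(-1/5168)) - 25104 = (-11588/14185 - 1971/2584) - 25104 = -57902027/36654040 - 25104 = -920220922187/36654040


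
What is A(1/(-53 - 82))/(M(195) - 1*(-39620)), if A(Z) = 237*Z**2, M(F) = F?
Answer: 79/241876125 ≈ 3.2661e-7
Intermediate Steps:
A(1/(-53 - 82))/(M(195) - 1*(-39620)) = (237*(1/(-53 - 82))**2)/(195 - 1*(-39620)) = (237*(1/(-135))**2)/(195 + 39620) = (237*(-1/135)**2)/39815 = (237*(1/18225))*(1/39815) = (79/6075)*(1/39815) = 79/241876125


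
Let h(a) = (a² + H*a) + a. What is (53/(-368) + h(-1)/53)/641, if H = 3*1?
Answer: -3913/12502064 ≈ -0.00031299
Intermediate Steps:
H = 3
h(a) = a² + 4*a (h(a) = (a² + 3*a) + a = a² + 4*a)
(53/(-368) + h(-1)/53)/641 = (53/(-368) - (4 - 1)/53)/641 = (53*(-1/368) - 1*3*(1/53))*(1/641) = (-53/368 - 3*1/53)*(1/641) = (-53/368 - 3/53)*(1/641) = -3913/19504*1/641 = -3913/12502064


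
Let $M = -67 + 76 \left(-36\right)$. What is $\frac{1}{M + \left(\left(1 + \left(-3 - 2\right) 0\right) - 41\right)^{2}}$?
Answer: $- \frac{1}{1203} \approx -0.00083125$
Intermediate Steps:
$M = -2803$ ($M = -67 - 2736 = -2803$)
$\frac{1}{M + \left(\left(1 + \left(-3 - 2\right) 0\right) - 41\right)^{2}} = \frac{1}{-2803 + \left(\left(1 + \left(-3 - 2\right) 0\right) - 41\right)^{2}} = \frac{1}{-2803 + \left(\left(1 - 0\right) - 41\right)^{2}} = \frac{1}{-2803 + \left(\left(1 + 0\right) - 41\right)^{2}} = \frac{1}{-2803 + \left(1 - 41\right)^{2}} = \frac{1}{-2803 + \left(-40\right)^{2}} = \frac{1}{-2803 + 1600} = \frac{1}{-1203} = - \frac{1}{1203}$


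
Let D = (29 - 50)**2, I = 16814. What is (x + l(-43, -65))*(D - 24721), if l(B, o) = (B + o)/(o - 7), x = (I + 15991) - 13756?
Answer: -462546140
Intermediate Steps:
D = 441 (D = (-21)**2 = 441)
x = 19049 (x = (16814 + 15991) - 13756 = 32805 - 13756 = 19049)
l(B, o) = (B + o)/(-7 + o)
(x + l(-43, -65))*(D - 24721) = (19049 + (-43 - 65)/(-7 - 65))*(441 - 24721) = (19049 - 108/(-72))*(-24280) = (19049 - 1/72*(-108))*(-24280) = (19049 + 3/2)*(-24280) = (38101/2)*(-24280) = -462546140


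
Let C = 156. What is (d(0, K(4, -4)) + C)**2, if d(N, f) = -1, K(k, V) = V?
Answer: 24025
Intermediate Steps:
(d(0, K(4, -4)) + C)**2 = (-1 + 156)**2 = 155**2 = 24025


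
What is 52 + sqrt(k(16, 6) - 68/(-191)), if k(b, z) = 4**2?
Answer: 52 + 2*sqrt(149171)/191 ≈ 56.044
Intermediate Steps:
k(b, z) = 16
52 + sqrt(k(16, 6) - 68/(-191)) = 52 + sqrt(16 - 68/(-191)) = 52 + sqrt(16 - 68*(-1/191)) = 52 + sqrt(16 + 68/191) = 52 + sqrt(3124/191) = 52 + 2*sqrt(149171)/191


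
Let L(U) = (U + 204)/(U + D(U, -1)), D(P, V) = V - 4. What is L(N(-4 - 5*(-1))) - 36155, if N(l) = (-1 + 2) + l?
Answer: -108671/3 ≈ -36224.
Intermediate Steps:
D(P, V) = -4 + V
N(l) = 1 + l
L(U) = (204 + U)/(-5 + U) (L(U) = (U + 204)/(U + (-4 - 1)) = (204 + U)/(U - 5) = (204 + U)/(-5 + U))
L(N(-4 - 5*(-1))) - 36155 = (204 + (1 + (-4 - 5*(-1))))/(-5 + (1 + (-4 - 5*(-1)))) - 36155 = (204 + (1 + (-4 + 5)))/(-5 + (1 + (-4 + 5))) - 36155 = (204 + (1 + 1))/(-5 + (1 + 1)) - 36155 = (204 + 2)/(-5 + 2) - 36155 = 206/(-3) - 36155 = -⅓*206 - 36155 = -206/3 - 36155 = -108671/3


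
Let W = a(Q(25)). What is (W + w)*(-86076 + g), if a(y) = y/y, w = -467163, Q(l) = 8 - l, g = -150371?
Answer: 110459053414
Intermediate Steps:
a(y) = 1
W = 1
(W + w)*(-86076 + g) = (1 - 467163)*(-86076 - 150371) = -467162*(-236447) = 110459053414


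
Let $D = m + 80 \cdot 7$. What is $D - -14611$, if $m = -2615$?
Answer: $12556$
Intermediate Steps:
$D = -2055$ ($D = -2615 + 80 \cdot 7 = -2615 + 560 = -2055$)
$D - -14611 = -2055 - -14611 = -2055 + 14611 = 12556$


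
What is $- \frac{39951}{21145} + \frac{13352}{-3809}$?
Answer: $- \frac{434501399}{80541305} \approx -5.3948$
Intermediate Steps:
$- \frac{39951}{21145} + \frac{13352}{-3809} = \left(-39951\right) \frac{1}{21145} + 13352 \left(- \frac{1}{3809}\right) = - \frac{39951}{21145} - \frac{13352}{3809} = - \frac{434501399}{80541305}$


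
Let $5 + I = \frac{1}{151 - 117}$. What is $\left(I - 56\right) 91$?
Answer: $- \frac{188643}{34} \approx -5548.3$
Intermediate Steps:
$I = - \frac{169}{34}$ ($I = -5 + \frac{1}{151 - 117} = -5 + \frac{1}{34} = - \frac{169}{34} \approx -4.9706$)
$\left(I - 56\right) 91 = \left(- \frac{169}{34} - 56\right) 91 = \left(- \frac{2073}{34}\right) 91 = - \frac{188643}{34}$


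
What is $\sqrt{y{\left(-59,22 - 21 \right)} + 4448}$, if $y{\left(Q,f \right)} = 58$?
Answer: $\sqrt{4506} \approx 67.127$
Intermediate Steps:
$\sqrt{y{\left(-59,22 - 21 \right)} + 4448} = \sqrt{58 + 4448} = \sqrt{4506}$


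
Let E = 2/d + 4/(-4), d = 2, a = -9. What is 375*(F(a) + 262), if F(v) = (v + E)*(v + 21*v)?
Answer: 766500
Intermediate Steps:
E = 0 (E = 2/2 + 4/(-4) = 2*(½) + 4*(-¼) = 1 - 1 = 0)
F(v) = 22*v² (F(v) = (v + 0)*(v + 21*v) = v*(22*v) = 22*v²)
375*(F(a) + 262) = 375*(22*(-9)² + 262) = 375*(22*81 + 262) = 375*(1782 + 262) = 375*2044 = 766500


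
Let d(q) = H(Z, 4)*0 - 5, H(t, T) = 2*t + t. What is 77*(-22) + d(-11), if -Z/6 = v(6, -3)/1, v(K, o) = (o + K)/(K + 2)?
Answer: -1699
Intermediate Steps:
v(K, o) = (K + o)/(2 + K)
Z = -9/4 (Z = -6*(6 - 3)/(2 + 6)/1 = -6*3/8 = -9/4 ≈ -2.2500)
H(t, T) = 3*t
d(q) = -5 (d(q) = (3*(-9/4))*0 - 5 = -27/4*0 - 5 = 0 - 5 = -5)
77*(-22) + d(-11) = 77*(-22) - 5 = -1694 - 5 = -1699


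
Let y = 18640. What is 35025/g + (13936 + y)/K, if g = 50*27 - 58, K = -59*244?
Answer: 115532927/4649908 ≈ 24.846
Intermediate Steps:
K = -14396
g = 1292 (g = 1350 - 58 = 1292)
35025/g + (13936 + y)/K = 35025/1292 + (13936 + 18640)/(-14396) = 35025*(1/1292) + 32576*(-1/14396) = 35025/1292 - 8144/3599 = 115532927/4649908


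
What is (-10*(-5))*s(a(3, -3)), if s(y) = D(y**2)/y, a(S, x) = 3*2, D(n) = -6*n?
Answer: -1800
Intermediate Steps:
a(S, x) = 6
s(y) = -6*y (s(y) = (-6*y**2)/y = -6*y)
(-10*(-5))*s(a(3, -3)) = (-10*(-5))*(-6*6) = 50*(-36) = -1800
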